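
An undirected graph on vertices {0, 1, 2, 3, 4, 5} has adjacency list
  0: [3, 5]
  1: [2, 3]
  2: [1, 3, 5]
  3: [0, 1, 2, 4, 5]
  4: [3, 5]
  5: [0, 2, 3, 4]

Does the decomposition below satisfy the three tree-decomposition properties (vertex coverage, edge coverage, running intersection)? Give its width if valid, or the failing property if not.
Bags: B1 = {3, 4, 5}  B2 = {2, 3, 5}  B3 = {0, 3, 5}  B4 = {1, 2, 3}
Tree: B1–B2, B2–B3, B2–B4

Every vertex of G appears in some bag (union = {0, 1, 2, 3, 4, 5}); every edge is covered by a bag; and for each vertex v the set of bags containing v is connected in the bag tree. The decomposition is therefore valid. The largest bag has 3 vertices, so the width is 2.

Yes; width 2.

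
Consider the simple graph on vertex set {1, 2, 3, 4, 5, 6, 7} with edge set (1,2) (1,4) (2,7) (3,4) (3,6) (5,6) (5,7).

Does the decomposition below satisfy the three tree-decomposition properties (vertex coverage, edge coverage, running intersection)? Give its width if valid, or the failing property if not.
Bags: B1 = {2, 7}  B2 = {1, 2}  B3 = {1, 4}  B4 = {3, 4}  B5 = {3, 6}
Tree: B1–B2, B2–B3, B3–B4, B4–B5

A tree decomposition must satisfy three properties: every vertex lies in some bag; for every edge, both endpoints lie together in some bag; and for every vertex, the bags containing it form a connected subtree. Here vertex 5 appears in no bag, so the decomposition is invalid.

No — vertex 5 appears in no bag.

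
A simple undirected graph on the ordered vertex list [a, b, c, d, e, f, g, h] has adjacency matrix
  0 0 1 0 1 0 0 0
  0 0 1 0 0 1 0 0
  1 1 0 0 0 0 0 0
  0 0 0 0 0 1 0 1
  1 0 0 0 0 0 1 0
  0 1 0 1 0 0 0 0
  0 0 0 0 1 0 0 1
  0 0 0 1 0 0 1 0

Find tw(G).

A width-2 tree decomposition is:
Bags: B1 = {a, b, c}  B2 = {a, b, e}  B3 = {b, e, g}  B4 = {b, g, h}  B5 = {b, d, h}  B6 = {b, d, f}
Tree: B1–B2, B2–B3, B3–B4, B4–B5, B5–B6
Each bag holds 3 vertices, so the decomposition has width 2, which upper-bounds the treewidth. For the lower bound, G contains the cycle b–c–a–e–g–h–d–f–b, so G is not a forest; only forests have treewidth ≤ 1, hence tw(G) ≥ 2. The upper and lower bounds meet at 2, so that is the treewidth.

2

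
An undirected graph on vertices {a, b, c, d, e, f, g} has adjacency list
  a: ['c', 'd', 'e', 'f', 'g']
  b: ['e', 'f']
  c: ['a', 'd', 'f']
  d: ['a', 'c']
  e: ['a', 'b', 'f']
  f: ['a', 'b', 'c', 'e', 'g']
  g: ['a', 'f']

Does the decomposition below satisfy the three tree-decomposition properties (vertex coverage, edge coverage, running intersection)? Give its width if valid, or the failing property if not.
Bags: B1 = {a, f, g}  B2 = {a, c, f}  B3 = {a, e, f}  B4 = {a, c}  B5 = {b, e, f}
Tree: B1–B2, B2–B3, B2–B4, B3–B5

No — vertex d appears in no bag.

A tree decomposition must satisfy three properties: every vertex lies in some bag; for every edge, both endpoints lie together in some bag; and for every vertex, the bags containing it form a connected subtree. Here vertex d appears in no bag, so the decomposition is invalid.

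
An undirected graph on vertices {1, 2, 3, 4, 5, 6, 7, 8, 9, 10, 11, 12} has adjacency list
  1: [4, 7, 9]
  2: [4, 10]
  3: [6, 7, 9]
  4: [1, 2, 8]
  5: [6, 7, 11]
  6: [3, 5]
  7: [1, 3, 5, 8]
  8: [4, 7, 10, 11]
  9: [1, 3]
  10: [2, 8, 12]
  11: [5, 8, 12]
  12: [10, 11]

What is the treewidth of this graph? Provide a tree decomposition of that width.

The largest bag has 4 vertices, giving width 3; this decomposition certifies tw(G) ≤ 3. For the lower bound: the 4 vertex sets {2,10,12}, {4}, {8}, {1,5,7,11} are disjoint, each induces a connected subgraph, and every pair is joined by at least one edge of G. Contracting each set to a single vertex therefore yields K_{4} as a minor, and since treewidth is minor-monotone, tw(G) ≥ tw(K_{4}) = 3. Hence tw(G) = 3 exactly.

Treewidth 3.
One such decomposition:
Bags: B1 = {2, 4, 10, 12}  B2 = {4, 8, 10, 12}  B3 = {4, 8, 11, 12}  B4 = {1, 4, 8, 11}  B5 = {1, 7, 8, 11}  B6 = {1, 5, 7, 11}  B7 = {1, 5, 7, 9}  B8 = {3, 5, 7, 9}  B9 = {3, 5, 6, 9}
Tree: B1–B2, B2–B3, B3–B4, B4–B5, B5–B6, B6–B7, B7–B8, B8–B9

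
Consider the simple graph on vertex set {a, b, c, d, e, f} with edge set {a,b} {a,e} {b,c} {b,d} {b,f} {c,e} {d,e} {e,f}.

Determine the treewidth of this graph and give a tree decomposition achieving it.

The largest bag has 3 vertices, giving width 2; this decomposition certifies tw(G) ≤ 2. The edges e–d–b–f–e form a cycle, so G is not a tree and its treewidth is at least 2. The upper and lower bounds meet at 2, so that is the treewidth.

Treewidth 2.
Bags: B1 = {b, d, e}  B2 = {b, e, f}  B3 = {b, c, e}  B4 = {a, b, e}
Tree: B1–B2, B2–B3, B3–B4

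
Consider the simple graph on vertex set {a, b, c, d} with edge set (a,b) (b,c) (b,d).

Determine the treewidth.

1

A width-1 tree decomposition is:
Bags: B1 = {a, b}  B2 = {b, d}  B3 = {b, c}
Tree: B1–B2, B1–B3
Each bag holds 2 vertices, so the decomposition has width 1, which upper-bounds the treewidth. Since G has at least one edge (e.g. a–b), it is not an edgeless graph, so tw(G) ≥ 1. Therefore the treewidth is 1.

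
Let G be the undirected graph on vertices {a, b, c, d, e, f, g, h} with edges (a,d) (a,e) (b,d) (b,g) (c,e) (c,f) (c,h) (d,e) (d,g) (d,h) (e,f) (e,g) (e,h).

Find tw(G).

A width-2 tree decomposition is:
Bags: B1 = {d, e, g}  B2 = {d, e, h}  B3 = {b, d, g}  B4 = {c, e, h}  B5 = {a, d, e}  B6 = {c, e, f}
Tree: B1–B2, B1–B3, B2–B4, B2–B5, B4–B6
Each bag holds 3 vertices, so the decomposition has width 2, which upper-bounds the treewidth. Conversely, {d, e, g} is a clique of size 3, and the vertices of any clique must share a bag in every tree decomposition; so some bag has ≥ 3 vertices and tw(G) ≥ 2. Therefore the treewidth is 2.

2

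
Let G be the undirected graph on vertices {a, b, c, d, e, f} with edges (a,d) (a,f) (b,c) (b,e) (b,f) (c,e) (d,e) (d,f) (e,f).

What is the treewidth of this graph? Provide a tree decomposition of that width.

The largest bag has 3 vertices, giving width 2; this decomposition certifies tw(G) ≤ 2. For the lower bound, the 3 vertices {b, c, e} are pairwise adjacent, and any tree decomposition puts a clique entirely inside one bag — forcing width ≥ 2. The upper and lower bounds meet at 2, so that is the treewidth.

Treewidth 2.
One such decomposition:
Bags: B1 = {b, c, e}  B2 = {b, e, f}  B3 = {d, e, f}  B4 = {a, d, f}
Tree: B1–B2, B2–B3, B3–B4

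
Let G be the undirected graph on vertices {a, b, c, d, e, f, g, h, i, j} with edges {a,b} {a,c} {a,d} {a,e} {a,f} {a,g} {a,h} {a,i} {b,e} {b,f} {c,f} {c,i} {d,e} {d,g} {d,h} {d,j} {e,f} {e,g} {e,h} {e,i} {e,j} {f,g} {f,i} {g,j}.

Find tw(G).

3

A width-3 tree decomposition is:
Bags: B1 = {a, e, f, g}  B2 = {a, b, e, f}  B3 = {a, d, e, g}  B4 = {a, e, f, i}  B5 = {a, d, e, h}  B6 = {d, e, g, j}  B7 = {a, c, f, i}
Tree: B1–B2, B1–B3, B2–B4, B3–B5, B3–B6, B4–B7
Each bag holds 4 vertices, so the decomposition has width 3, which upper-bounds the treewidth. On the other hand G contains the 4-clique {d, e, g, j}. A clique must lie in a single bag of any decomposition, so no decomposition can have width below 3. Therefore the treewidth is 3.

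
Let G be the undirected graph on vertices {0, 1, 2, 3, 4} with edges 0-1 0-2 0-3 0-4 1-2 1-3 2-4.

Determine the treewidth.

A width-2 tree decomposition is:
Bags: B1 = {0, 1, 3}  B2 = {0, 1, 2}  B3 = {0, 2, 4}
Tree: B1–B2, B2–B3
Every bag has size at most 3, so the width is 3 − 1 = 2 and tw(G) ≤ 2. On the other hand G contains the 3-clique {0, 1, 2}. A clique must lie in a single bag of any decomposition, so no decomposition can have width below 2. Combining the bounds, tw(G) = 2.

2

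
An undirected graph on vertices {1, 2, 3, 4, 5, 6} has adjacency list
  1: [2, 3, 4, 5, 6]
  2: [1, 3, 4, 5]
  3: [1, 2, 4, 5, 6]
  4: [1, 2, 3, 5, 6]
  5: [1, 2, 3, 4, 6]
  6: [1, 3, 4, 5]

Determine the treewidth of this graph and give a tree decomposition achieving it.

Treewidth 4.
One such decomposition:
Bags: B1 = {1, 2, 3, 4, 5}  B2 = {1, 3, 4, 5, 6}
Tree: B1–B2

The largest bag has 5 vertices, giving width 4; this decomposition certifies tw(G) ≤ 4. For the lower bound, the 5 vertices {1, 2, 3, 4, 5} are pairwise adjacent, and any tree decomposition puts a clique entirely inside one bag — forcing width ≥ 4. Combining the bounds, tw(G) = 4.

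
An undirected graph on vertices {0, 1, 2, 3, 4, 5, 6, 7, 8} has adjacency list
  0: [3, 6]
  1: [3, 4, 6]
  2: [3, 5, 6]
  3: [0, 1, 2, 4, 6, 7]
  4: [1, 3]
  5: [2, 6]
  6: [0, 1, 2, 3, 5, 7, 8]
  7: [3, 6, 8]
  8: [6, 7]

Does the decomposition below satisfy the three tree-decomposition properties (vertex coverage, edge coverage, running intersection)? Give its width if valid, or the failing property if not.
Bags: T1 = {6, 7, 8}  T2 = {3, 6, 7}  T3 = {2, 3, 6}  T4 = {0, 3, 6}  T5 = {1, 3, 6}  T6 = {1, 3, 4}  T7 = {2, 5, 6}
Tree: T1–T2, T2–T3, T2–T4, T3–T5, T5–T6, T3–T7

Every vertex of G appears in some bag (union = {0, 1, 2, 3, 4, 5, 6, 7, 8}); every edge is covered by a bag; and for each vertex v the set of bags containing v is connected in the bag tree. The decomposition is therefore valid. The largest bag has 3 vertices, so the width is 2.

Yes; width 2.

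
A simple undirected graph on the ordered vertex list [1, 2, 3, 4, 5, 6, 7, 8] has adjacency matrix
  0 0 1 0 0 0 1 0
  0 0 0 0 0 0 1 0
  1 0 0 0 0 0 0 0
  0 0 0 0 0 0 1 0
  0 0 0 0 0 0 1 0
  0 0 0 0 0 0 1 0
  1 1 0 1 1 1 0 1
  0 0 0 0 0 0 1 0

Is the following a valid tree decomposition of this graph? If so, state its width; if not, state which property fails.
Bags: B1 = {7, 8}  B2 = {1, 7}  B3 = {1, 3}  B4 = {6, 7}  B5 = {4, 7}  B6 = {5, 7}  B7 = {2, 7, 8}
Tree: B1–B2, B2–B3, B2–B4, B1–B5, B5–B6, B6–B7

No — bags containing vertex 8 are not connected in the tree.

A tree decomposition must satisfy three properties: every vertex lies in some bag; for every edge, both endpoints lie together in some bag; and for every vertex, the bags containing it form a connected subtree. Here bags containing vertex 8 are not connected in the tree, so the decomposition is invalid.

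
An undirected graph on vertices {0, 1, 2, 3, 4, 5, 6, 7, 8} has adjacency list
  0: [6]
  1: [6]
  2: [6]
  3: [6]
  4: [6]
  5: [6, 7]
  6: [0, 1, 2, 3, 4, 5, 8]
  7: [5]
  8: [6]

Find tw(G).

A width-1 tree decomposition is:
Bags: B1 = {2, 6}  B2 = {5, 6}  B3 = {5, 7}  B4 = {1, 6}  B5 = {0, 6}  B6 = {3, 6}  B7 = {4, 6}  B8 = {6, 8}
Tree: B1–B2, B2–B3, B1–B4, B1–B5, B5–B6, B2–B7, B2–B8
Every bag has size at most 2, so the width is 2 − 1 = 1 and tw(G) ≤ 1. Any graph with an edge has treewidth ≥ 1, and G has the edge 6–2. Combining the bounds, tw(G) = 1.

1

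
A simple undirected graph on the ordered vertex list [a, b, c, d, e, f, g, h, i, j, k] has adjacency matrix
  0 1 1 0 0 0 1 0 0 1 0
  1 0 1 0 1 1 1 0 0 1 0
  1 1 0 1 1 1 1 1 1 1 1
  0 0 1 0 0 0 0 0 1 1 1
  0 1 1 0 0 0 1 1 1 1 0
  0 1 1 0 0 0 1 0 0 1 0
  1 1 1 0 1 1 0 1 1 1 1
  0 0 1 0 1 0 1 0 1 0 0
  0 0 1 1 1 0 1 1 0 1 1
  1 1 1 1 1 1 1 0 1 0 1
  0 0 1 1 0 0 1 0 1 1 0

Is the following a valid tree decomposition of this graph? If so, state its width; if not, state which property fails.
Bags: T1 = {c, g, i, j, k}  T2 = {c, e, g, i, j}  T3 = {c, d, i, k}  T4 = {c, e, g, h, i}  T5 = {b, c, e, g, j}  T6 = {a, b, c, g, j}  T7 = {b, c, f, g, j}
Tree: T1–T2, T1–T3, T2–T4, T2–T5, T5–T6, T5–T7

A tree decomposition must satisfy three properties: every vertex lies in some bag; for every edge, both endpoints lie together in some bag; and for every vertex, the bags containing it form a connected subtree. Here edge (j,d) lies in no bag, so the decomposition is invalid.

No — edge (j,d) lies in no bag.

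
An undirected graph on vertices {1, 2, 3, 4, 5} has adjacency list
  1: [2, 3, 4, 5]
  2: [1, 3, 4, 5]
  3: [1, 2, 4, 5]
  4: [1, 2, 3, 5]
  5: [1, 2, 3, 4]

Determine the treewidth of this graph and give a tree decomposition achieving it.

A single bag containing all 5 vertices is trivially a valid decomposition of width 4. On the other hand G contains the 5-clique {1, 2, 3, 4, 5}. A clique must lie in a single bag of any decomposition, so no decomposition can have width below 4. Combining the bounds, tw(G) = 4.

Treewidth 4.
One optimal decomposition is:
Bags: B1 = {1, 2, 3, 4, 5}
Tree: (single bag)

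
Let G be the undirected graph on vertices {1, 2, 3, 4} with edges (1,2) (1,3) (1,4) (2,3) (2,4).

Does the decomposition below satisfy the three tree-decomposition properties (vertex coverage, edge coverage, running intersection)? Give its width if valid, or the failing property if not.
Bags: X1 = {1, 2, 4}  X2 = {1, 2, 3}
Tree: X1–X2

Every vertex of G appears in some bag (union = {1, 2, 3, 4}); every edge is covered by a bag; and for each vertex v the set of bags containing v is connected in the bag tree. The decomposition is therefore valid. The largest bag has 3 vertices, so the width is 2.

Yes; width 2.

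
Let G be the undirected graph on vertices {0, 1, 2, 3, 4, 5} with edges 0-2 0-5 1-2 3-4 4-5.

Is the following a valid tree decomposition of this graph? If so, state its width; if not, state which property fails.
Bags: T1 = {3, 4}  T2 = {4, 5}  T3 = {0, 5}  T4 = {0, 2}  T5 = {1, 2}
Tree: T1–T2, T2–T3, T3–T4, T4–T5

Yes; width 1.

Checking the three conditions: (i) the bags cover all of {0, 1, 2, 3, 4, 5}; (ii) for each edge, some bag contains both endpoints; (iii) the bags containing any fixed vertex form a subtree. All hold, so the decomposition is valid with width 2 − 1 = 1.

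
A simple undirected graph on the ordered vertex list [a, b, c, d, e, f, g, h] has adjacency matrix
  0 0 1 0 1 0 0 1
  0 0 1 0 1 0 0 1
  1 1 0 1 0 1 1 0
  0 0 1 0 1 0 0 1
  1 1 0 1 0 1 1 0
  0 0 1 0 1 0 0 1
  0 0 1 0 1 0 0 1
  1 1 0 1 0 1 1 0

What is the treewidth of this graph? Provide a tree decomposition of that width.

Every bag has size at most 4, so the width is 4 − 1 = 3 and tw(G) ≤ 3. For the lower bound: the 4 vertex sets {b,h}, {c,g}, {e}, {f} are disjoint, each induces a connected subgraph, and every pair is joined by at least one edge of G. Contracting each set to a single vertex therefore yields K_{4} as a minor, and since treewidth is minor-monotone, tw(G) ≥ tw(K_{4}) = 3. Combining the bounds, tw(G) = 3.

Treewidth 3.
One optimal decomposition is:
Bags: B1 = {b, c, e, h}  B2 = {c, e, g, h}  B3 = {c, e, f, h}  B4 = {a, c, e, h}  B5 = {c, d, e, h}
Tree: B1–B2, B2–B3, B3–B4, B4–B5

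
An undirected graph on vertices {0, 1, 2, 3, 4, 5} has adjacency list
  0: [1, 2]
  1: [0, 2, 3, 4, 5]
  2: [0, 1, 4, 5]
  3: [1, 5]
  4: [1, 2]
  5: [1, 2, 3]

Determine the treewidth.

A width-2 tree decomposition is:
Bags: B1 = {1, 2, 5}  B2 = {1, 2, 4}  B3 = {1, 3, 5}  B4 = {0, 1, 2}
Tree: B1–B2, B1–B3, B2–B4
Every bag has size at most 3, so the width is 3 − 1 = 2 and tw(G) ≤ 2. Conversely, {0, 1, 2} is a clique of size 3, and the vertices of any clique must share a bag in every tree decomposition; so some bag has ≥ 3 vertices and tw(G) ≥ 2. The upper and lower bounds meet at 2, so that is the treewidth.

2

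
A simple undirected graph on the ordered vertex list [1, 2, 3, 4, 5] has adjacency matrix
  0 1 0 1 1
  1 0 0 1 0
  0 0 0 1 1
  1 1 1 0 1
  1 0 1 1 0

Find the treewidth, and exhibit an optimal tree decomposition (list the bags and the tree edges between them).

Each bag holds 3 vertices, so the decomposition has width 2, which upper-bounds the treewidth. Conversely, {1, 2, 4} is a clique of size 3, and the vertices of any clique must share a bag in every tree decomposition; so some bag has ≥ 3 vertices and tw(G) ≥ 2. The upper and lower bounds meet at 2, so that is the treewidth.

Treewidth 2.
One optimal decomposition is:
Bags: B1 = {1, 4, 5}  B2 = {3, 4, 5}  B3 = {1, 2, 4}
Tree: B1–B2, B1–B3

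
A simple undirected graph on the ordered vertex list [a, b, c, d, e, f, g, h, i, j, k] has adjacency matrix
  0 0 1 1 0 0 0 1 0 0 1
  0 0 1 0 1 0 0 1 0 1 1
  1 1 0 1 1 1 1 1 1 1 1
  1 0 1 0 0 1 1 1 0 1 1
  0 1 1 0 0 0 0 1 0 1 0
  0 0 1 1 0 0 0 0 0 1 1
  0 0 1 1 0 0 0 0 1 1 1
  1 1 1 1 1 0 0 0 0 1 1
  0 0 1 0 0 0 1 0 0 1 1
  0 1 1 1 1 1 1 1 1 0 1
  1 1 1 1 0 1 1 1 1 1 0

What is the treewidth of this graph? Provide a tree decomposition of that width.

Treewidth 4.
Bags: B1 = {c, d, h, j, k}  B2 = {c, d, f, j, k}  B3 = {a, c, d, h, k}  B4 = {b, c, h, j, k}  B5 = {c, d, g, j, k}  B6 = {b, c, e, h, j}  B7 = {c, g, i, j, k}
Tree: B1–B2, B1–B3, B1–B4, B2–B5, B4–B6, B5–B7

Each bag holds 5 vertices, so the decomposition has width 4, which upper-bounds the treewidth. Conversely, {b, c, e, h, j} is a clique of size 5, and the vertices of any clique must share a bag in every tree decomposition; so some bag has ≥ 5 vertices and tw(G) ≥ 4. Combining the bounds, tw(G) = 4.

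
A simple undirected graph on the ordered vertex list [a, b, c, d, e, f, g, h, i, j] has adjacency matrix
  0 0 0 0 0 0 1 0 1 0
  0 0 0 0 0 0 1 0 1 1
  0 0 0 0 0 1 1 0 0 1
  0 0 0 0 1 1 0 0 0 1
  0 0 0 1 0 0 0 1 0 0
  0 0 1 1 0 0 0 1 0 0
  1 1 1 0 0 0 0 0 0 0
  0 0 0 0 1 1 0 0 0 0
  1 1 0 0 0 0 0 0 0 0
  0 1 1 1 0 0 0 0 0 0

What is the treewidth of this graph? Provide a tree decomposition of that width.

Treewidth 2.
One such decomposition:
Bags: B1 = {a, g, i}  B2 = {b, g, i}  B3 = {b, c, g}  B4 = {b, c, j}  B5 = {c, f, j}  B6 = {d, f, j}  B7 = {d, f, h}  B8 = {d, e, h}
Tree: B1–B2, B2–B3, B3–B4, B4–B5, B5–B6, B6–B7, B7–B8

Each bag holds 3 vertices, so the decomposition has width 2, which upper-bounds the treewidth. For the lower bound, G contains the cycle a–i–b–g–a, so G is not a forest; only forests have treewidth ≤ 1, hence tw(G) ≥ 2. Combining the bounds, tw(G) = 2.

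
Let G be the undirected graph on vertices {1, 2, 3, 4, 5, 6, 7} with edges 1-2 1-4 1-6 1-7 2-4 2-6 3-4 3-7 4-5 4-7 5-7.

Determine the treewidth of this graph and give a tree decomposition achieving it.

Every bag has size at most 3, so the width is 3 − 1 = 2 and tw(G) ≤ 2. On the other hand G contains the 3-clique {1, 2, 4}. A clique must lie in a single bag of any decomposition, so no decomposition can have width below 2. Combining the bounds, tw(G) = 2.

Treewidth 2.
One such decomposition:
Bags: B1 = {1, 4, 7}  B2 = {4, 5, 7}  B3 = {3, 4, 7}  B4 = {1, 2, 4}  B5 = {1, 2, 6}
Tree: B1–B2, B2–B3, B1–B4, B4–B5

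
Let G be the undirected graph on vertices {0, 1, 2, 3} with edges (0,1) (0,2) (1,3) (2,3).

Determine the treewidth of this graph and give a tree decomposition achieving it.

Treewidth 2.
Bags: B1 = {0, 2, 3}  B2 = {0, 1, 3}
Tree: B1–B2

Every bag has size at most 3, so the width is 3 − 1 = 2 and tw(G) ≤ 2. Since 0–2–3–1–0 is a cycle in G, G is not acyclic. Forests are exactly the graphs of treewidth ≤ 1, so tw(G) ≥ 2. The upper and lower bounds meet at 2, so that is the treewidth.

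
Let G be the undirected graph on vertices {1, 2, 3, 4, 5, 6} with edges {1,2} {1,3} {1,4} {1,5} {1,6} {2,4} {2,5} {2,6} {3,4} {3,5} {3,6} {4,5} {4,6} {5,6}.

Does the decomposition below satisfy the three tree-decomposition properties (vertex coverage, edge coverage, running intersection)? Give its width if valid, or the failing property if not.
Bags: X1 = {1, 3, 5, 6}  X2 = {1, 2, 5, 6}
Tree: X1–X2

No — vertex 4 appears in no bag.

A tree decomposition must satisfy three properties: every vertex lies in some bag; for every edge, both endpoints lie together in some bag; and for every vertex, the bags containing it form a connected subtree. Here vertex 4 appears in no bag, so the decomposition is invalid.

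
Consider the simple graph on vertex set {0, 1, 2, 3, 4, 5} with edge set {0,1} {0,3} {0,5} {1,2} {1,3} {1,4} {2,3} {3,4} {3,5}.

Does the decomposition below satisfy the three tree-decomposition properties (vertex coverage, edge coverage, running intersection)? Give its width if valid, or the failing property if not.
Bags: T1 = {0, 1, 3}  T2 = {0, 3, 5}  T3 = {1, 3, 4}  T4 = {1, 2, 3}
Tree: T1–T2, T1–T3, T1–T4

Every vertex of G appears in some bag (union = {0, 1, 2, 3, 4, 5}); every edge is covered by a bag; and for each vertex v the set of bags containing v is connected in the bag tree. The decomposition is therefore valid. The largest bag has 3 vertices, so the width is 2.

Yes; width 2.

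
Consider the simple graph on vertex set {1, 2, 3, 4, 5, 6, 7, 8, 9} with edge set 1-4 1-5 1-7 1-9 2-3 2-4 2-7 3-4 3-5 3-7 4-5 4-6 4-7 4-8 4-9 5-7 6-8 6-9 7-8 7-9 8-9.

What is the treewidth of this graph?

3

A width-3 tree decomposition is:
Bags: B1 = {1, 4, 5, 7}  B2 = {3, 4, 5, 7}  B3 = {1, 4, 7, 9}  B4 = {4, 7, 8, 9}  B5 = {4, 6, 8, 9}  B6 = {2, 3, 4, 7}
Tree: B1–B2, B1–B3, B3–B4, B4–B5, B2–B6
Each bag holds 4 vertices, so the decomposition has width 3, which upper-bounds the treewidth. Conversely, {4, 6, 8, 9} is a clique of size 4, and the vertices of any clique must share a bag in every tree decomposition; so some bag has ≥ 4 vertices and tw(G) ≥ 3. Hence tw(G) = 3 exactly.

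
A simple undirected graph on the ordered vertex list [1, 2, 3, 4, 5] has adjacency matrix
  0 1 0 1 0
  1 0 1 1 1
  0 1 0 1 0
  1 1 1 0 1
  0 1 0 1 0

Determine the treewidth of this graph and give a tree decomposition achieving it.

The largest bag has 3 vertices, giving width 2; this decomposition certifies tw(G) ≤ 2. For the lower bound, the 3 vertices {1, 2, 4} are pairwise adjacent, and any tree decomposition puts a clique entirely inside one bag — forcing width ≥ 2. Therefore the treewidth is 2.

Treewidth 2.
One optimal decomposition is:
Bags: B1 = {1, 2, 4}  B2 = {2, 3, 4}  B3 = {2, 4, 5}
Tree: B1–B2, B2–B3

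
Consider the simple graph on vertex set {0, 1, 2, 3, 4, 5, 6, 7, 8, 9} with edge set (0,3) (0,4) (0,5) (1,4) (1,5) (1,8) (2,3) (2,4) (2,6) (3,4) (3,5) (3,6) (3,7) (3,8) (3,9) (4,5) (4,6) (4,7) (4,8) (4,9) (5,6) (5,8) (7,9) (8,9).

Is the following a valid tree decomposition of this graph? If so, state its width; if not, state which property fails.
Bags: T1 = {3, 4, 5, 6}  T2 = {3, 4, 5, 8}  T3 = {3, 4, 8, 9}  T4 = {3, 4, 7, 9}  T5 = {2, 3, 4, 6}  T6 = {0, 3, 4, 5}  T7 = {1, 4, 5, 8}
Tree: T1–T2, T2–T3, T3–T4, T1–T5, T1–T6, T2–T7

Yes; width 3.

Vertex coverage: the bags together contain {0, 1, 2, 3, 4, 5, 6, 7, 8, 9}, the full vertex set. Edge coverage: each edge of G has both endpoints in at least one bag. Running intersection: for every vertex, the bags containing it form a connected subtree. All three properties hold, so this is a valid tree decomposition of width max|bag| − 1 = 3, and hence tw(G) ≤ 3.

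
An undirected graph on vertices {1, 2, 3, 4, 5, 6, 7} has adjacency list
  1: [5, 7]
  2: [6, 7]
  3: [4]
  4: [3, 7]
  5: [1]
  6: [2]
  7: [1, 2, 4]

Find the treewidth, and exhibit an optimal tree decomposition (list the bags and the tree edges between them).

Treewidth 1.
One optimal decomposition is:
Bags: B1 = {1, 7}  B2 = {4, 7}  B3 = {2, 7}  B4 = {2, 6}  B5 = {1, 5}  B6 = {3, 4}
Tree: B1–B2, B1–B3, B3–B4, B1–B5, B2–B6

Every bag has size at most 2, so the width is 2 − 1 = 1 and tw(G) ≤ 1. Since G has at least one edge (e.g. 1–7), it is not an edgeless graph, so tw(G) ≥ 1. Combining the bounds, tw(G) = 1.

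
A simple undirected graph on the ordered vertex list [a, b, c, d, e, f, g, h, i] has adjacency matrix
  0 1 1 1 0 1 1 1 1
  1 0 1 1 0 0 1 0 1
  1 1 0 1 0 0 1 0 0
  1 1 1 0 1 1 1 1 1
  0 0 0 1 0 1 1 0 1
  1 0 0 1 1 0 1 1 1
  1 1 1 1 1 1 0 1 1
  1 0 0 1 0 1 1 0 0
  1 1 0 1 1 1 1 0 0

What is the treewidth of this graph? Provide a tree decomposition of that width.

The largest bag has 5 vertices, giving width 4; this decomposition certifies tw(G) ≤ 4. For the lower bound, the 5 vertices {d, e, f, g, i} are pairwise adjacent, and any tree decomposition puts a clique entirely inside one bag — forcing width ≥ 4. Combining the bounds, tw(G) = 4.

Treewidth 4.
One optimal decomposition is:
Bags: B1 = {a, d, f, g, i}  B2 = {a, b, d, g, i}  B3 = {a, b, c, d, g}  B4 = {a, d, f, g, h}  B5 = {d, e, f, g, i}
Tree: B1–B2, B2–B3, B1–B4, B1–B5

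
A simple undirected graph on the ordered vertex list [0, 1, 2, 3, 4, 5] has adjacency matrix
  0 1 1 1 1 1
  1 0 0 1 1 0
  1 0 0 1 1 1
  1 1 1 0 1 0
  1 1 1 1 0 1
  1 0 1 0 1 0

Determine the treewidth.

A width-3 tree decomposition is:
Bags: B1 = {0, 2, 3, 4}  B2 = {0, 1, 3, 4}  B3 = {0, 2, 4, 5}
Tree: B1–B2, B1–B3
Each bag holds 4 vertices, so the decomposition has width 3, which upper-bounds the treewidth. For the lower bound, the 4 vertices {0, 1, 3, 4} are pairwise adjacent, and any tree decomposition puts a clique entirely inside one bag — forcing width ≥ 3. Hence tw(G) = 3 exactly.

3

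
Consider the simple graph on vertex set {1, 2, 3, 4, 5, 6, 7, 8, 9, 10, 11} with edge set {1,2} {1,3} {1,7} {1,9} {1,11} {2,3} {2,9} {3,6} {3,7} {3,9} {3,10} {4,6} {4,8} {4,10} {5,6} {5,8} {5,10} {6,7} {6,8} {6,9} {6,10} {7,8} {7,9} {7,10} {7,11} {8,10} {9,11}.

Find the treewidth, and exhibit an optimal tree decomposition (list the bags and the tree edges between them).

The largest bag has 4 vertices, giving width 3; this decomposition certifies tw(G) ≤ 3. On the other hand G contains the 4-clique {1, 2, 3, 9}. A clique must lie in a single bag of any decomposition, so no decomposition can have width below 3. Therefore the treewidth is 3.

Treewidth 3.
Bags: B1 = {3, 6, 7, 9}  B2 = {3, 6, 7, 10}  B3 = {6, 7, 8, 10}  B4 = {5, 6, 8, 10}  B5 = {1, 3, 7, 9}  B6 = {1, 2, 3, 9}  B7 = {4, 6, 8, 10}  B8 = {1, 7, 9, 11}
Tree: B1–B2, B2–B3, B3–B4, B1–B5, B5–B6, B4–B7, B5–B8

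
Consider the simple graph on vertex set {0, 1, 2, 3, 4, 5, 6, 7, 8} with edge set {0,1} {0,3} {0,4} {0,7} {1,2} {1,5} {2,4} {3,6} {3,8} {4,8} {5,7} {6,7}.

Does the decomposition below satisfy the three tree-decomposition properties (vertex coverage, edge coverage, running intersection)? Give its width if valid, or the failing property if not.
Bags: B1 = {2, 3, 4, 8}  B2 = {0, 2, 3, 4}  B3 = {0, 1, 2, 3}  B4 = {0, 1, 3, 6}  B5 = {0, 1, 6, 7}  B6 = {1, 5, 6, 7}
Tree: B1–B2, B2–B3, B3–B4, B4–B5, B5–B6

Yes; width 3.

Every vertex of G appears in some bag (union = {0, 1, 2, 3, 4, 5, 6, 7, 8}); every edge is covered by a bag; and for each vertex v the set of bags containing v is connected in the bag tree. The decomposition is therefore valid. The largest bag has 4 vertices, so the width is 3.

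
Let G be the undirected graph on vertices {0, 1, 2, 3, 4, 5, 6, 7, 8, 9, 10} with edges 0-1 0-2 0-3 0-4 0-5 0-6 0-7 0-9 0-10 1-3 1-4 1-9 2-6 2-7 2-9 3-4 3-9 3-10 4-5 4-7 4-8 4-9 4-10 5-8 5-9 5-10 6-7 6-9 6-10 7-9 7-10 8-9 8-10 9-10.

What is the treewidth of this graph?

4

A width-4 tree decomposition is:
Bags: B1 = {0, 2, 6, 7, 9}  B2 = {0, 6, 7, 9, 10}  B3 = {0, 4, 7, 9, 10}  B4 = {0, 3, 4, 9, 10}  B5 = {0, 4, 5, 9, 10}  B6 = {0, 1, 3, 4, 9}  B7 = {4, 5, 8, 9, 10}
Tree: B1–B2, B2–B3, B3–B4, B4–B5, B4–B6, B5–B7
Every bag has size at most 5, so the width is 5 − 1 = 4 and tw(G) ≤ 4. On the other hand G contains the 5-clique {0, 2, 6, 7, 9}. A clique must lie in a single bag of any decomposition, so no decomposition can have width below 4. Therefore the treewidth is 4.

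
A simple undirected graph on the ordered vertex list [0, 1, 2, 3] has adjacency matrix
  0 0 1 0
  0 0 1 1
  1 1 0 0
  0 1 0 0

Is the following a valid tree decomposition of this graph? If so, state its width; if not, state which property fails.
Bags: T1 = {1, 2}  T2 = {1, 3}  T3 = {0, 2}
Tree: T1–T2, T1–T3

Checking the three conditions: (i) the bags cover all of {0, 1, 2, 3}; (ii) for each edge, some bag contains both endpoints; (iii) the bags containing any fixed vertex form a subtree. All hold, so the decomposition is valid with width 2 − 1 = 1.

Yes; width 1.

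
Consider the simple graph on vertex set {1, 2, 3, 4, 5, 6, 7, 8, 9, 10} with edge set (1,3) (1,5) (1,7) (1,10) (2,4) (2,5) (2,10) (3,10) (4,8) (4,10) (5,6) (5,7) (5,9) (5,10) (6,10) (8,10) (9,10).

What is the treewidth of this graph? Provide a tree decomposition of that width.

Each bag holds 3 vertices, so the decomposition has width 2, which upper-bounds the treewidth. On the other hand G contains the 3-clique {4, 8, 10}. A clique must lie in a single bag of any decomposition, so no decomposition can have width below 2. Combining the bounds, tw(G) = 2.

Treewidth 2.
One optimal decomposition is:
Bags: B1 = {5, 6, 10}  B2 = {1, 5, 10}  B3 = {1, 3, 10}  B4 = {5, 9, 10}  B5 = {2, 5, 10}  B6 = {2, 4, 10}  B7 = {1, 5, 7}  B8 = {4, 8, 10}
Tree: B1–B2, B2–B3, B1–B4, B2–B5, B5–B6, B2–B7, B6–B8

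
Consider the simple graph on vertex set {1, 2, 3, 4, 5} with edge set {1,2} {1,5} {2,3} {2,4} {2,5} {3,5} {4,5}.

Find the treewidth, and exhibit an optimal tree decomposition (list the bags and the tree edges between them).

The largest bag has 3 vertices, giving width 2; this decomposition certifies tw(G) ≤ 2. Conversely, {1, 2, 5} is a clique of size 3, and the vertices of any clique must share a bag in every tree decomposition; so some bag has ≥ 3 vertices and tw(G) ≥ 2. The upper and lower bounds meet at 2, so that is the treewidth.

Treewidth 2.
Bags: B1 = {1, 2, 5}  B2 = {2, 4, 5}  B3 = {2, 3, 5}
Tree: B1–B2, B1–B3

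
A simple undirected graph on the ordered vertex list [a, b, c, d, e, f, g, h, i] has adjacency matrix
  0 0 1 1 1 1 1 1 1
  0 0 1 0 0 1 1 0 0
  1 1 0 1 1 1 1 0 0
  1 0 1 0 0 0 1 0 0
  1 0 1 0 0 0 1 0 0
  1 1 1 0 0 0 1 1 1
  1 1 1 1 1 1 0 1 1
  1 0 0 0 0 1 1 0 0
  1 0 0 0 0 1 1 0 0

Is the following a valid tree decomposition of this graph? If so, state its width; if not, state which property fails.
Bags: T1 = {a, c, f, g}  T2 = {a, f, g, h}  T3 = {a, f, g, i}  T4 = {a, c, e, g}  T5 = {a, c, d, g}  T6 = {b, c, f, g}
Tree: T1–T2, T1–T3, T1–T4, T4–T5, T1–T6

Yes; width 3.

Checking the three conditions: (i) the bags cover all of {a, b, c, d, e, f, g, h, i}; (ii) for each edge, some bag contains both endpoints; (iii) the bags containing any fixed vertex form a subtree. All hold, so the decomposition is valid with width 4 − 1 = 3.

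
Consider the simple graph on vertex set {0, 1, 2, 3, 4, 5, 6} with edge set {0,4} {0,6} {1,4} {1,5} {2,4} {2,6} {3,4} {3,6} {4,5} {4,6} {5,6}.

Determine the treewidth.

A width-2 tree decomposition is:
Bags: B1 = {2, 4, 6}  B2 = {0, 4, 6}  B3 = {3, 4, 6}  B4 = {4, 5, 6}  B5 = {1, 4, 5}
Tree: B1–B2, B1–B3, B3–B4, B4–B5
The largest bag has 3 vertices, giving width 2; this decomposition certifies tw(G) ≤ 2. Conversely, {1, 4, 5} is a clique of size 3, and the vertices of any clique must share a bag in every tree decomposition; so some bag has ≥ 3 vertices and tw(G) ≥ 2. Therefore the treewidth is 2.

2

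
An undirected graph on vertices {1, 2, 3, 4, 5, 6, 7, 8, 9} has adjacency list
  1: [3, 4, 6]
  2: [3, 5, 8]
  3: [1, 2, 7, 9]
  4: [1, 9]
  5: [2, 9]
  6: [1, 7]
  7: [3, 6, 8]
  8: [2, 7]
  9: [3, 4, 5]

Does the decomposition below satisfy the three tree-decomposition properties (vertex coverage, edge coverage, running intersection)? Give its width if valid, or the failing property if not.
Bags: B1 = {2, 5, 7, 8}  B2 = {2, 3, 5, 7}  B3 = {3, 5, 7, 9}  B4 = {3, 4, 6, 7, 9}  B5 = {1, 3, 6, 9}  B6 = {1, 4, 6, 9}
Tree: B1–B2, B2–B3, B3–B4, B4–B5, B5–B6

A tree decomposition must satisfy three properties: every vertex lies in some bag; for every edge, both endpoints lie together in some bag; and for every vertex, the bags containing it form a connected subtree. Here bags containing vertex 4 are not connected in the tree, so the decomposition is invalid.

No — bags containing vertex 4 are not connected in the tree.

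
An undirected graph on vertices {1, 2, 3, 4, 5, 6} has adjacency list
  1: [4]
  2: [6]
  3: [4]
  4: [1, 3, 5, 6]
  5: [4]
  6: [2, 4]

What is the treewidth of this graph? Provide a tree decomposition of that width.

Treewidth 1.
One optimal decomposition is:
Bags: B1 = {3, 4}  B2 = {4, 5}  B3 = {1, 4}  B4 = {4, 6}  B5 = {2, 6}
Tree: B1–B2, B1–B3, B1–B4, B4–B5

Every bag has size at most 2, so the width is 2 − 1 = 1 and tw(G) ≤ 1. G has an edge, so its treewidth is at least 1. Combining the bounds, tw(G) = 1.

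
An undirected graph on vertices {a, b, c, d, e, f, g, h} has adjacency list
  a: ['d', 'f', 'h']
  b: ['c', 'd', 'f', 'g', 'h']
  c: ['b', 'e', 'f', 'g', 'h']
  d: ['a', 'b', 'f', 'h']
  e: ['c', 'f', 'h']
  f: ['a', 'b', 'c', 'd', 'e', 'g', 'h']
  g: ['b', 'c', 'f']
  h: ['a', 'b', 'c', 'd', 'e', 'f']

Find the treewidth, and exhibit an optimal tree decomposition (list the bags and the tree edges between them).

Treewidth 3.
Bags: B1 = {b, c, f, g}  B2 = {b, c, f, h}  B3 = {c, e, f, h}  B4 = {b, d, f, h}  B5 = {a, d, f, h}
Tree: B1–B2, B2–B3, B2–B4, B4–B5

The largest bag has 4 vertices, giving width 3; this decomposition certifies tw(G) ≤ 3. Conversely, {b, c, f, g} is a clique of size 4, and the vertices of any clique must share a bag in every tree decomposition; so some bag has ≥ 4 vertices and tw(G) ≥ 3. Therefore the treewidth is 3.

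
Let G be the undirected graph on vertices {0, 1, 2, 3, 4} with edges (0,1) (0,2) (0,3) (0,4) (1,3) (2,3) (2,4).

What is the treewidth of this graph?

A width-2 tree decomposition is:
Bags: B1 = {0, 2, 4}  B2 = {0, 2, 3}  B3 = {0, 1, 3}
Tree: B1–B2, B2–B3
Every bag has size at most 3, so the width is 3 − 1 = 2 and tw(G) ≤ 2. For the lower bound, the 3 vertices {0, 1, 3} are pairwise adjacent, and any tree decomposition puts a clique entirely inside one bag — forcing width ≥ 2. The upper and lower bounds meet at 2, so that is the treewidth.

2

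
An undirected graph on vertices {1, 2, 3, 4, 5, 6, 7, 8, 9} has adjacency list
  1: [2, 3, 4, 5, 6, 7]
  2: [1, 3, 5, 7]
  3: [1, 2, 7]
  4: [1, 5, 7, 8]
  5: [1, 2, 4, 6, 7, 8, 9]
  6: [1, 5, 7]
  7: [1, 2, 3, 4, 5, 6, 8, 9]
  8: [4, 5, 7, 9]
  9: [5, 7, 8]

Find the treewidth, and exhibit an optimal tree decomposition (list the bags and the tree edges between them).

Treewidth 3.
One optimal decomposition is:
Bags: B1 = {1, 4, 5, 7}  B2 = {4, 5, 7, 8}  B3 = {1, 5, 6, 7}  B4 = {1, 2, 5, 7}  B5 = {5, 7, 8, 9}  B6 = {1, 2, 3, 7}
Tree: B1–B2, B1–B3, B3–B4, B2–B5, B4–B6

Each bag holds 4 vertices, so the decomposition has width 3, which upper-bounds the treewidth. On the other hand G contains the 4-clique {1, 2, 3, 7}. A clique must lie in a single bag of any decomposition, so no decomposition can have width below 3. Therefore the treewidth is 3.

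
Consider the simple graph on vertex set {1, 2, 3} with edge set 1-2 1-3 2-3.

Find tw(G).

2

A width-2 tree decomposition is:
Bags: B1 = {1, 2, 3}
Tree: (single bag)
A single bag containing all 3 vertices is trivially a valid decomposition of width 2. For the lower bound, the 3 vertices {1, 2, 3} are pairwise adjacent, and any tree decomposition puts a clique entirely inside one bag — forcing width ≥ 2. Hence tw(G) = 2 exactly.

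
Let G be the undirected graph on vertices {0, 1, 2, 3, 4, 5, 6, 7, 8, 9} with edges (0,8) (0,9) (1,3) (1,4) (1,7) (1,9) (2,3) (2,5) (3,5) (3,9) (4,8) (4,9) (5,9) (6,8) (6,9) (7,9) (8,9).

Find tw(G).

2

A width-2 tree decomposition is:
Bags: B1 = {6, 8, 9}  B2 = {4, 8, 9}  B3 = {1, 4, 9}  B4 = {0, 8, 9}  B5 = {1, 3, 9}  B6 = {1, 7, 9}  B7 = {3, 5, 9}  B8 = {2, 3, 5}
Tree: B1–B2, B2–B3, B1–B4, B3–B5, B3–B6, B5–B7, B7–B8
Each bag holds 3 vertices, so the decomposition has width 2, which upper-bounds the treewidth. Conversely, {0, 8, 9} is a clique of size 3, and the vertices of any clique must share a bag in every tree decomposition; so some bag has ≥ 3 vertices and tw(G) ≥ 2. Hence tw(G) = 2 exactly.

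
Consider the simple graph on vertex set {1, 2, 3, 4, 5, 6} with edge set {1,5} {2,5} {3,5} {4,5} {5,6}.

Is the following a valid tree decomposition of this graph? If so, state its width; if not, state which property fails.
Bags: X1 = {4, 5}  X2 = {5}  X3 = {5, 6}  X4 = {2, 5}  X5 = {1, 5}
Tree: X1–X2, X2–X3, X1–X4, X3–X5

A tree decomposition must satisfy three properties: every vertex lies in some bag; for every edge, both endpoints lie together in some bag; and for every vertex, the bags containing it form a connected subtree. Here vertex 3 appears in no bag, so the decomposition is invalid.

No — vertex 3 appears in no bag.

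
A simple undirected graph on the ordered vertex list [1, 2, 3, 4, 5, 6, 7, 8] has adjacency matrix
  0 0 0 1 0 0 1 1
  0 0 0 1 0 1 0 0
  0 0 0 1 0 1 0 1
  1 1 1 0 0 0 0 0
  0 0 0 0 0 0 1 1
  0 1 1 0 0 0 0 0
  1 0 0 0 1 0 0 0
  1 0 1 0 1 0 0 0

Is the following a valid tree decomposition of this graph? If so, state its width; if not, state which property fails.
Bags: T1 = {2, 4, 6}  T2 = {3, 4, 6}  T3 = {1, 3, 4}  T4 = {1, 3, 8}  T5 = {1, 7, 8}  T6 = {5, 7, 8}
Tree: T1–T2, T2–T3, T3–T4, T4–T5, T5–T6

Every vertex of G appears in some bag (union = {1, 2, 3, 4, 5, 6, 7, 8}); every edge is covered by a bag; and for each vertex v the set of bags containing v is connected in the bag tree. The decomposition is therefore valid. The largest bag has 3 vertices, so the width is 2.

Yes; width 2.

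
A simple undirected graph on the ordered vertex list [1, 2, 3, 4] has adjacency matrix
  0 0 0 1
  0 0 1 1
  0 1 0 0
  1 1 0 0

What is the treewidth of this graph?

1

A width-1 tree decomposition is:
Bags: B1 = {1, 4}  B2 = {2, 4}  B3 = {2, 3}
Tree: B1–B2, B2–B3
Every bag has size at most 2, so the width is 2 − 1 = 1 and tw(G) ≤ 1. Since G has at least one edge (e.g. 1–4), it is not an edgeless graph, so tw(G) ≥ 1. Hence tw(G) = 1 exactly.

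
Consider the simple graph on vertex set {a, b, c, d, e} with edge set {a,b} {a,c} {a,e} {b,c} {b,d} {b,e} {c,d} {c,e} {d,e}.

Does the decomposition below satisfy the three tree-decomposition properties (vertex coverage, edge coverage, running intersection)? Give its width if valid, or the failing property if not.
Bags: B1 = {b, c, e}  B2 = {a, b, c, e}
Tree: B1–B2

A tree decomposition must satisfy three properties: every vertex lies in some bag; for every edge, both endpoints lie together in some bag; and for every vertex, the bags containing it form a connected subtree. Here vertex d appears in no bag, so the decomposition is invalid.

No — vertex d appears in no bag.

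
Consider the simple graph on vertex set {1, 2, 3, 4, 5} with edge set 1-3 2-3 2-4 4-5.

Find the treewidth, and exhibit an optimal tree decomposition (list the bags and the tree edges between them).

Every bag has size at most 2, so the width is 2 − 1 = 1 and tw(G) ≤ 1. G has an edge, so its treewidth is at least 1. Therefore the treewidth is 1.

Treewidth 1.
One optimal decomposition is:
Bags: B1 = {1, 3}  B2 = {2, 3}  B3 = {2, 4}  B4 = {4, 5}
Tree: B1–B2, B2–B3, B3–B4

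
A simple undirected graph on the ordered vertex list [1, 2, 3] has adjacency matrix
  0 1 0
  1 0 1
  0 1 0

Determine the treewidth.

1

A width-1 tree decomposition is:
Bags: B1 = {2, 3}  B2 = {1, 2}
Tree: B1–B2
Each bag holds 2 vertices, so the decomposition has width 1, which upper-bounds the treewidth. Any graph with an edge has treewidth ≥ 1, and G has the edge 2–3. Therefore the treewidth is 1.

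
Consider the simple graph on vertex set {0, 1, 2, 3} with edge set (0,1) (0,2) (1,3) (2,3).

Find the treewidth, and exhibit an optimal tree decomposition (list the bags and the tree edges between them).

Treewidth 2.
Bags: B1 = {0, 1, 2}  B2 = {1, 2, 3}
Tree: B1–B2

Every bag has size at most 3, so the width is 3 − 1 = 2 and tw(G) ≤ 2. The edges 2–0–1–3–2 form a cycle, so G is not a tree and its treewidth is at least 2. Therefore the treewidth is 2.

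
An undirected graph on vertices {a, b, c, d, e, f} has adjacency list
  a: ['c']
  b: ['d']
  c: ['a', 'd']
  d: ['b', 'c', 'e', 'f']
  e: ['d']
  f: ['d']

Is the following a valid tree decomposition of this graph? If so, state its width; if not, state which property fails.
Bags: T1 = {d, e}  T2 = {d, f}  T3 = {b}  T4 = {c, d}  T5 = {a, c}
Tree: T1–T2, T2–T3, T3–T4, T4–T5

A tree decomposition must satisfy three properties: every vertex lies in some bag; for every edge, both endpoints lie together in some bag; and for every vertex, the bags containing it form a connected subtree. Here edge (d,b) lies in no bag, so the decomposition is invalid.

No — edge (d,b) lies in no bag.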